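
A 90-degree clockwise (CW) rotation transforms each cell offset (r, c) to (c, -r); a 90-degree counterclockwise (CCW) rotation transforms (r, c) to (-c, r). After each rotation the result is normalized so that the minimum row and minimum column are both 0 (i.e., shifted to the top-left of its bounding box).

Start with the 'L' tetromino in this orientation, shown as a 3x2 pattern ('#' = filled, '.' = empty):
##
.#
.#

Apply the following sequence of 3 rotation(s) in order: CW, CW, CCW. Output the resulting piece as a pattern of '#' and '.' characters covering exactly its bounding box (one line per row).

Start:
##
.#
.#
After rotation 1 (CW):
..#
###
After rotation 2 (CW):
#.
#.
##
After rotation 3 (CCW):
..#
###

Answer: ..#
###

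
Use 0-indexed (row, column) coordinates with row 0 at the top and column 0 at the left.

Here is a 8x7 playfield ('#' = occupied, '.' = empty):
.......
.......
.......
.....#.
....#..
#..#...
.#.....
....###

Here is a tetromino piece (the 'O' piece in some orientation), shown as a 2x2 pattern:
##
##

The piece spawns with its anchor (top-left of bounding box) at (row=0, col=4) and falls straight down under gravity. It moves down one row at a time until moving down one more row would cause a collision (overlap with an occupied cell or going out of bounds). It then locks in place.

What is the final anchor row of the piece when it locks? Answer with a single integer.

Answer: 1

Derivation:
Spawn at (row=0, col=4). Try each row:
  row 0: fits
  row 1: fits
  row 2: blocked -> lock at row 1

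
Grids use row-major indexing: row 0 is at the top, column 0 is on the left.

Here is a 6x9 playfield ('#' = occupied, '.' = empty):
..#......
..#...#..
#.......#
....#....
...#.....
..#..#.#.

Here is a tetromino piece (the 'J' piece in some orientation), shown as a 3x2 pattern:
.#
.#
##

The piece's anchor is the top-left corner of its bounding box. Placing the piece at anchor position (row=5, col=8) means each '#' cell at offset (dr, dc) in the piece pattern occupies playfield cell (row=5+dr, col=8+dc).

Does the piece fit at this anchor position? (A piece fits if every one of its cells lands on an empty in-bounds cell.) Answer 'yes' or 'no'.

Answer: no

Derivation:
Check each piece cell at anchor (5, 8):
  offset (0,1) -> (5,9): out of bounds -> FAIL
  offset (1,1) -> (6,9): out of bounds -> FAIL
  offset (2,0) -> (7,8): out of bounds -> FAIL
  offset (2,1) -> (7,9): out of bounds -> FAIL
All cells valid: no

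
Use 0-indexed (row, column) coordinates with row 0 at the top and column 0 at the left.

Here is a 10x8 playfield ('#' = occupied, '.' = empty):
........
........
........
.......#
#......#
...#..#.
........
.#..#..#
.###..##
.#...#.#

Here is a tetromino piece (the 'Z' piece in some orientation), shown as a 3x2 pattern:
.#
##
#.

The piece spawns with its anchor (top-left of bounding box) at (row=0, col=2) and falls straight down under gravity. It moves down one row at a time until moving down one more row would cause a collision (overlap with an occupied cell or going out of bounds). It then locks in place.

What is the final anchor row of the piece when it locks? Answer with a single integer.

Spawn at (row=0, col=2). Try each row:
  row 0: fits
  row 1: fits
  row 2: fits
  row 3: fits
  row 4: blocked -> lock at row 3

Answer: 3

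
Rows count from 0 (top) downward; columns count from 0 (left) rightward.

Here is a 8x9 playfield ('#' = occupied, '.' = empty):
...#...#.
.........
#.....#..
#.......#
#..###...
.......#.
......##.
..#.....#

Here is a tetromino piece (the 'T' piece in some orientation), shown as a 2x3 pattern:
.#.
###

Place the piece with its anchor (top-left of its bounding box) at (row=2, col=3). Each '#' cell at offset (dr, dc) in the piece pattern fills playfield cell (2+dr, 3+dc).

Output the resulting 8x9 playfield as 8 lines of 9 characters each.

Answer: ...#...#.
.........
#...#.#..
#..###..#
#..###...
.......#.
......##.
..#.....#

Derivation:
Fill (2+0,3+1) = (2,4)
Fill (2+1,3+0) = (3,3)
Fill (2+1,3+1) = (3,4)
Fill (2+1,3+2) = (3,5)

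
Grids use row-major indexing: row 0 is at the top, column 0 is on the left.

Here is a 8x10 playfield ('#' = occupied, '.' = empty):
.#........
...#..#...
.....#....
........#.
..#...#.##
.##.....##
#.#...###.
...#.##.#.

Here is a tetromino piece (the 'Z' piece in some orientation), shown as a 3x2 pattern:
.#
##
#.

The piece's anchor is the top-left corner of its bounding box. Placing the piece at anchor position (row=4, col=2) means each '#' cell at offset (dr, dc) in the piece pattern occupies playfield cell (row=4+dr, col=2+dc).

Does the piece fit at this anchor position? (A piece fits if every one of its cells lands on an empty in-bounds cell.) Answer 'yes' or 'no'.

Check each piece cell at anchor (4, 2):
  offset (0,1) -> (4,3): empty -> OK
  offset (1,0) -> (5,2): occupied ('#') -> FAIL
  offset (1,1) -> (5,3): empty -> OK
  offset (2,0) -> (6,2): occupied ('#') -> FAIL
All cells valid: no

Answer: no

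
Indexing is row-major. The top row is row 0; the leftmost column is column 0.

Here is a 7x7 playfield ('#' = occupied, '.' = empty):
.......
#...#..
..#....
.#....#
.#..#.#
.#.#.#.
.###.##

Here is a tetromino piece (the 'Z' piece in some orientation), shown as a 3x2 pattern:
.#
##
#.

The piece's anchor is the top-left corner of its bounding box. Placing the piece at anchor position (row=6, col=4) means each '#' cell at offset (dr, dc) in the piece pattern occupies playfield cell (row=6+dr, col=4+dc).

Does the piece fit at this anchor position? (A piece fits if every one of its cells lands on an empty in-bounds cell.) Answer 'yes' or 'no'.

Check each piece cell at anchor (6, 4):
  offset (0,1) -> (6,5): occupied ('#') -> FAIL
  offset (1,0) -> (7,4): out of bounds -> FAIL
  offset (1,1) -> (7,5): out of bounds -> FAIL
  offset (2,0) -> (8,4): out of bounds -> FAIL
All cells valid: no

Answer: no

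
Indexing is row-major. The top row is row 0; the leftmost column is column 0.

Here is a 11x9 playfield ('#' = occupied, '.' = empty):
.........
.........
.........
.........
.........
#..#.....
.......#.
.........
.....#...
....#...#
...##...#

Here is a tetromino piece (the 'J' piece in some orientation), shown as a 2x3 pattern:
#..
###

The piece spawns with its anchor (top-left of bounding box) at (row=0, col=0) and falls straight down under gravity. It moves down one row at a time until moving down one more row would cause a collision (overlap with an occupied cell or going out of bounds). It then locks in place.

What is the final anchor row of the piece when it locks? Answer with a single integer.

Answer: 3

Derivation:
Spawn at (row=0, col=0). Try each row:
  row 0: fits
  row 1: fits
  row 2: fits
  row 3: fits
  row 4: blocked -> lock at row 3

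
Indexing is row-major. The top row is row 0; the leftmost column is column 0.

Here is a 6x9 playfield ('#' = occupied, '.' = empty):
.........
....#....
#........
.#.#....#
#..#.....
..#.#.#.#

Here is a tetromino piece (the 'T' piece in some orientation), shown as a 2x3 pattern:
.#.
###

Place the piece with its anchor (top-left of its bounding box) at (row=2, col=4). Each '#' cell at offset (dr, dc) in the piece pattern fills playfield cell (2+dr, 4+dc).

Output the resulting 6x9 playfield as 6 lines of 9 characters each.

Answer: .........
....#....
#....#...
.#.####.#
#..#.....
..#.#.#.#

Derivation:
Fill (2+0,4+1) = (2,5)
Fill (2+1,4+0) = (3,4)
Fill (2+1,4+1) = (3,5)
Fill (2+1,4+2) = (3,6)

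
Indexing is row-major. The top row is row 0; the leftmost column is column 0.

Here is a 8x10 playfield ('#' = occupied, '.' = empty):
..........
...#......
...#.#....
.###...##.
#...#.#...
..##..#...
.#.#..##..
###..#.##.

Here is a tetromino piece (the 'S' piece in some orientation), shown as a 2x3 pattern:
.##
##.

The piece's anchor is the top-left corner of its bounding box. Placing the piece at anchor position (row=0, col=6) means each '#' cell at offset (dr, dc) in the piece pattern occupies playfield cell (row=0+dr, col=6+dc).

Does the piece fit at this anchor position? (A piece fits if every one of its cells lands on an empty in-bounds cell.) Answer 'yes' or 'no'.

Check each piece cell at anchor (0, 6):
  offset (0,1) -> (0,7): empty -> OK
  offset (0,2) -> (0,8): empty -> OK
  offset (1,0) -> (1,6): empty -> OK
  offset (1,1) -> (1,7): empty -> OK
All cells valid: yes

Answer: yes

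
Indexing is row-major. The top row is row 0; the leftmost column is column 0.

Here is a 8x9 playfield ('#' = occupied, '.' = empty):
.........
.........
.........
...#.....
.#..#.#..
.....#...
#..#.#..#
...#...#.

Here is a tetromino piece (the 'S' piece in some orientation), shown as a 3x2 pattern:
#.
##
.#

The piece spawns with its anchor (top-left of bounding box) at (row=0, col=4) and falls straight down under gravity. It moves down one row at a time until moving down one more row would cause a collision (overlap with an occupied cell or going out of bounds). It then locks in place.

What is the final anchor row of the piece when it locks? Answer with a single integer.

Answer: 2

Derivation:
Spawn at (row=0, col=4). Try each row:
  row 0: fits
  row 1: fits
  row 2: fits
  row 3: blocked -> lock at row 2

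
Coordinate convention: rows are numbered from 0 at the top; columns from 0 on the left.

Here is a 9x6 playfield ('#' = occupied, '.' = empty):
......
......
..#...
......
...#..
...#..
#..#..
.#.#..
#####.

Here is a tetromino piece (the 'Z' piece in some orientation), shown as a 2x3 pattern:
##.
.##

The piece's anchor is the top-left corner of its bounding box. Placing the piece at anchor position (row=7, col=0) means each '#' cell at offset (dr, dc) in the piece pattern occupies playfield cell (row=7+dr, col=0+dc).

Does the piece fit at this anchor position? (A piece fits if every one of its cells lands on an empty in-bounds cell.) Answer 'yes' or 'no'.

Check each piece cell at anchor (7, 0):
  offset (0,0) -> (7,0): empty -> OK
  offset (0,1) -> (7,1): occupied ('#') -> FAIL
  offset (1,1) -> (8,1): occupied ('#') -> FAIL
  offset (1,2) -> (8,2): occupied ('#') -> FAIL
All cells valid: no

Answer: no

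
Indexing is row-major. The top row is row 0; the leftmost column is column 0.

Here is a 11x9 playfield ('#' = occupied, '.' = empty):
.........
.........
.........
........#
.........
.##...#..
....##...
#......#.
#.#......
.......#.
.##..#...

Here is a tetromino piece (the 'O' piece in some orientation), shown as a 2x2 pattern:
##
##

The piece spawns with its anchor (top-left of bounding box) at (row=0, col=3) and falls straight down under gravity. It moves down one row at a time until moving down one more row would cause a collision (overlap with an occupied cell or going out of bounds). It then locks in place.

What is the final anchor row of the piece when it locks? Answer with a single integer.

Spawn at (row=0, col=3). Try each row:
  row 0: fits
  row 1: fits
  row 2: fits
  row 3: fits
  row 4: fits
  row 5: blocked -> lock at row 4

Answer: 4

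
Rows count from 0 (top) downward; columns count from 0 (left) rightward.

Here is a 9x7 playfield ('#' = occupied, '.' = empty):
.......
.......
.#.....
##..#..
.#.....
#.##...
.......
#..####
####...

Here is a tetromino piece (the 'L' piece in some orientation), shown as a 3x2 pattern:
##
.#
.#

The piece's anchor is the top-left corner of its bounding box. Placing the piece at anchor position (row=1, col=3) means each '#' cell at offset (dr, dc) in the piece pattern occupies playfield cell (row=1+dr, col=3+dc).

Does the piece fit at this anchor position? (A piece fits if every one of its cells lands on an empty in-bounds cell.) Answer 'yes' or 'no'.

Answer: no

Derivation:
Check each piece cell at anchor (1, 3):
  offset (0,0) -> (1,3): empty -> OK
  offset (0,1) -> (1,4): empty -> OK
  offset (1,1) -> (2,4): empty -> OK
  offset (2,1) -> (3,4): occupied ('#') -> FAIL
All cells valid: no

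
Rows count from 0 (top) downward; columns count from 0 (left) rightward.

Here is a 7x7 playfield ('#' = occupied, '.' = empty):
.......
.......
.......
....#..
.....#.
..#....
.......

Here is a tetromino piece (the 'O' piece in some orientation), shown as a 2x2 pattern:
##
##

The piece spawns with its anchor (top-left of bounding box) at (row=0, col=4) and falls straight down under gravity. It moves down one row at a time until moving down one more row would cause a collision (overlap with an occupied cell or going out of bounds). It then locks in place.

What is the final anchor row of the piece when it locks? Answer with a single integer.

Answer: 1

Derivation:
Spawn at (row=0, col=4). Try each row:
  row 0: fits
  row 1: fits
  row 2: blocked -> lock at row 1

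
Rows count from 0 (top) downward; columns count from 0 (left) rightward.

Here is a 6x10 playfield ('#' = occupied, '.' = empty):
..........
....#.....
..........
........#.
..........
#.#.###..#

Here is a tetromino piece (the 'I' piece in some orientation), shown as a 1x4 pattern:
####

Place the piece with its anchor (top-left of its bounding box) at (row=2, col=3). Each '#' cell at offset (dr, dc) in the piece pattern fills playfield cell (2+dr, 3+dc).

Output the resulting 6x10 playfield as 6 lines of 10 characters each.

Answer: ..........
....#.....
...####...
........#.
..........
#.#.###..#

Derivation:
Fill (2+0,3+0) = (2,3)
Fill (2+0,3+1) = (2,4)
Fill (2+0,3+2) = (2,5)
Fill (2+0,3+3) = (2,6)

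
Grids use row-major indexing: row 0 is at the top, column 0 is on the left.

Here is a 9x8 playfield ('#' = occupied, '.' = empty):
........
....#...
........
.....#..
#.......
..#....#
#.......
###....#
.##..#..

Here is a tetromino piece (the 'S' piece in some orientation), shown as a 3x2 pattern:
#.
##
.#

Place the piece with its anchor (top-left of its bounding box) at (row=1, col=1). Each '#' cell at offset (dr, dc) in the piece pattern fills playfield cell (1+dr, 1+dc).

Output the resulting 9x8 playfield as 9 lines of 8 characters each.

Answer: ........
.#..#...
.##.....
..#..#..
#.......
..#....#
#.......
###....#
.##..#..

Derivation:
Fill (1+0,1+0) = (1,1)
Fill (1+1,1+0) = (2,1)
Fill (1+1,1+1) = (2,2)
Fill (1+2,1+1) = (3,2)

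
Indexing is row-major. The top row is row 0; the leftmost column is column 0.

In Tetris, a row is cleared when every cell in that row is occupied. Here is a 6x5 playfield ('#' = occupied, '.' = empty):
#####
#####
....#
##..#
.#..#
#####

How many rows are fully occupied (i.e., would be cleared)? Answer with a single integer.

Answer: 3

Derivation:
Check each row:
  row 0: 0 empty cells -> FULL (clear)
  row 1: 0 empty cells -> FULL (clear)
  row 2: 4 empty cells -> not full
  row 3: 2 empty cells -> not full
  row 4: 3 empty cells -> not full
  row 5: 0 empty cells -> FULL (clear)
Total rows cleared: 3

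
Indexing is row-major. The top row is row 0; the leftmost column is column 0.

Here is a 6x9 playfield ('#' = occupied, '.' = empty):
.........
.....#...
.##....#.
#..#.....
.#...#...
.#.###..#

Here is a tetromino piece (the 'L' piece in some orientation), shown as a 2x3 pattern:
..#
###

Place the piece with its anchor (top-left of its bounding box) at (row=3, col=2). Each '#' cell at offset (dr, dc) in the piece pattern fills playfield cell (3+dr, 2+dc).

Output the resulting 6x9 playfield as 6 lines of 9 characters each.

Answer: .........
.....#...
.##....#.
#..##....
.#####...
.#.###..#

Derivation:
Fill (3+0,2+2) = (3,4)
Fill (3+1,2+0) = (4,2)
Fill (3+1,2+1) = (4,3)
Fill (3+1,2+2) = (4,4)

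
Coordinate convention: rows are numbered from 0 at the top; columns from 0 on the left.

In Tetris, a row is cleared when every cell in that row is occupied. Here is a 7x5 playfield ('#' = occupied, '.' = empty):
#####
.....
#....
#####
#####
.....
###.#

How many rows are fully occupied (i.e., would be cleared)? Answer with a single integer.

Answer: 3

Derivation:
Check each row:
  row 0: 0 empty cells -> FULL (clear)
  row 1: 5 empty cells -> not full
  row 2: 4 empty cells -> not full
  row 3: 0 empty cells -> FULL (clear)
  row 4: 0 empty cells -> FULL (clear)
  row 5: 5 empty cells -> not full
  row 6: 1 empty cell -> not full
Total rows cleared: 3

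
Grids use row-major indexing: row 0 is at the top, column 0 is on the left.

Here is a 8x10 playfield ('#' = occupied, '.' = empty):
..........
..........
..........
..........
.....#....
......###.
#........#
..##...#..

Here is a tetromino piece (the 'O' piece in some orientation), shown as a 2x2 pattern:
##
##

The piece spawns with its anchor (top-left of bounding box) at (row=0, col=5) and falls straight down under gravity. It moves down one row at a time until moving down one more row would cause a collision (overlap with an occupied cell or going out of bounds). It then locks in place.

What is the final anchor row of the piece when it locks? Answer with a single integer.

Answer: 2

Derivation:
Spawn at (row=0, col=5). Try each row:
  row 0: fits
  row 1: fits
  row 2: fits
  row 3: blocked -> lock at row 2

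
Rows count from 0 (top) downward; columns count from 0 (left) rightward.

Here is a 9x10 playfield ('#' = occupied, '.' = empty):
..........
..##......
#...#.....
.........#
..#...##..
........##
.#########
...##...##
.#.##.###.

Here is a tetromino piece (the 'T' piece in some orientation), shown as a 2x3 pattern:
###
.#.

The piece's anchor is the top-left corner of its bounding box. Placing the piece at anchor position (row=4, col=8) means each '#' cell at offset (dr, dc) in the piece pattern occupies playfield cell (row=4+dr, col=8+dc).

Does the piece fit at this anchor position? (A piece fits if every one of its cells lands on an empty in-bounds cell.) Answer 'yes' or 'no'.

Check each piece cell at anchor (4, 8):
  offset (0,0) -> (4,8): empty -> OK
  offset (0,1) -> (4,9): empty -> OK
  offset (0,2) -> (4,10): out of bounds -> FAIL
  offset (1,1) -> (5,9): occupied ('#') -> FAIL
All cells valid: no

Answer: no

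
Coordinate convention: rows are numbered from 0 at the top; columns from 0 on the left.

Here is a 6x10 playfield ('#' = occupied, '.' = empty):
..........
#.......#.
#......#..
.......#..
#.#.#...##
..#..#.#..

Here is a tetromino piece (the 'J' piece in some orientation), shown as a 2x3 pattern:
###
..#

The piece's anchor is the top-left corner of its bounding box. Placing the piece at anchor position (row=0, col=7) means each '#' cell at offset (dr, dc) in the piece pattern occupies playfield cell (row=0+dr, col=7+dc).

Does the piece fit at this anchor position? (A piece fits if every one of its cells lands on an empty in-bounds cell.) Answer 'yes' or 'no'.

Answer: yes

Derivation:
Check each piece cell at anchor (0, 7):
  offset (0,0) -> (0,7): empty -> OK
  offset (0,1) -> (0,8): empty -> OK
  offset (0,2) -> (0,9): empty -> OK
  offset (1,2) -> (1,9): empty -> OK
All cells valid: yes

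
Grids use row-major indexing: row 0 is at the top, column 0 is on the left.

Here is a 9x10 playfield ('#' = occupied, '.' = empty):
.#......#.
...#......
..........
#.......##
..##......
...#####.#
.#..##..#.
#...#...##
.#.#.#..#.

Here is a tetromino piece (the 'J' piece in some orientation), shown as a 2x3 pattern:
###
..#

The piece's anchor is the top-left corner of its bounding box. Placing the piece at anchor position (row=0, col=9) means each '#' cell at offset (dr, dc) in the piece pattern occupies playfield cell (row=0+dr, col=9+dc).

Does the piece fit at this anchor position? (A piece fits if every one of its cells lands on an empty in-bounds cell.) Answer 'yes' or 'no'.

Check each piece cell at anchor (0, 9):
  offset (0,0) -> (0,9): empty -> OK
  offset (0,1) -> (0,10): out of bounds -> FAIL
  offset (0,2) -> (0,11): out of bounds -> FAIL
  offset (1,2) -> (1,11): out of bounds -> FAIL
All cells valid: no

Answer: no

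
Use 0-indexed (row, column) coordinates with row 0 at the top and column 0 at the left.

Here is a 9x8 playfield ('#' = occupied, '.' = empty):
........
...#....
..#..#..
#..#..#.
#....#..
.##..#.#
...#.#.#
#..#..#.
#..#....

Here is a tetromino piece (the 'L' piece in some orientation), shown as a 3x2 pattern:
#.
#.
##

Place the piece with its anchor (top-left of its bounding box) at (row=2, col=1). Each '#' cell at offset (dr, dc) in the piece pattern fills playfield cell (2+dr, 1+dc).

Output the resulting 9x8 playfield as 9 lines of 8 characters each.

Answer: ........
...#....
.##..#..
##.#..#.
###..#..
.##..#.#
...#.#.#
#..#..#.
#..#....

Derivation:
Fill (2+0,1+0) = (2,1)
Fill (2+1,1+0) = (3,1)
Fill (2+2,1+0) = (4,1)
Fill (2+2,1+1) = (4,2)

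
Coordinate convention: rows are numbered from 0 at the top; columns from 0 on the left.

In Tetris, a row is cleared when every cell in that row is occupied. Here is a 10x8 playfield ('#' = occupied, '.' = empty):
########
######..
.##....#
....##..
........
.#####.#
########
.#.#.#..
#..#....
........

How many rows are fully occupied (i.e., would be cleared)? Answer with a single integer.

Check each row:
  row 0: 0 empty cells -> FULL (clear)
  row 1: 2 empty cells -> not full
  row 2: 5 empty cells -> not full
  row 3: 6 empty cells -> not full
  row 4: 8 empty cells -> not full
  row 5: 2 empty cells -> not full
  row 6: 0 empty cells -> FULL (clear)
  row 7: 5 empty cells -> not full
  row 8: 6 empty cells -> not full
  row 9: 8 empty cells -> not full
Total rows cleared: 2

Answer: 2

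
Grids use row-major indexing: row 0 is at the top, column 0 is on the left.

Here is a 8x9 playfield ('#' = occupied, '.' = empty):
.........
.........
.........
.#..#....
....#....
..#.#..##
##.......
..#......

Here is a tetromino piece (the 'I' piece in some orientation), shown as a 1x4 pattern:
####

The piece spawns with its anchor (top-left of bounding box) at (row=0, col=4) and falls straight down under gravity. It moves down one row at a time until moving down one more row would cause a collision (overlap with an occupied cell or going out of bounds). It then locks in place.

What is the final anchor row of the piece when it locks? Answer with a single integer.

Answer: 2

Derivation:
Spawn at (row=0, col=4). Try each row:
  row 0: fits
  row 1: fits
  row 2: fits
  row 3: blocked -> lock at row 2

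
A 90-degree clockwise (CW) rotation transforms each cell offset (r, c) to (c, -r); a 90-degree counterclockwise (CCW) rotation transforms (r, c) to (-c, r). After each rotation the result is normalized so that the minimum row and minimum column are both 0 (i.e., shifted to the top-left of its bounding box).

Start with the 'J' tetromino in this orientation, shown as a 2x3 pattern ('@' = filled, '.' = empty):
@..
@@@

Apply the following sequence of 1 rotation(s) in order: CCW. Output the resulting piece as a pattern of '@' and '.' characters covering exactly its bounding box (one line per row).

Answer: .@
.@
@@

Derivation:
Start:
@..
@@@
After rotation 1 (CCW):
.@
.@
@@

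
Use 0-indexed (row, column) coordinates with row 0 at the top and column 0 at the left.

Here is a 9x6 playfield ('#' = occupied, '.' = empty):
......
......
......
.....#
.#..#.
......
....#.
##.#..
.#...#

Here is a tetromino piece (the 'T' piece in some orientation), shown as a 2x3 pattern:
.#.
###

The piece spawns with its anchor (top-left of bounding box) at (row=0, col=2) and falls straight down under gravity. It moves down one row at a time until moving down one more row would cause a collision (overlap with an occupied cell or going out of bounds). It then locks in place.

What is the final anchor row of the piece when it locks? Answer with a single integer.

Spawn at (row=0, col=2). Try each row:
  row 0: fits
  row 1: fits
  row 2: fits
  row 3: blocked -> lock at row 2

Answer: 2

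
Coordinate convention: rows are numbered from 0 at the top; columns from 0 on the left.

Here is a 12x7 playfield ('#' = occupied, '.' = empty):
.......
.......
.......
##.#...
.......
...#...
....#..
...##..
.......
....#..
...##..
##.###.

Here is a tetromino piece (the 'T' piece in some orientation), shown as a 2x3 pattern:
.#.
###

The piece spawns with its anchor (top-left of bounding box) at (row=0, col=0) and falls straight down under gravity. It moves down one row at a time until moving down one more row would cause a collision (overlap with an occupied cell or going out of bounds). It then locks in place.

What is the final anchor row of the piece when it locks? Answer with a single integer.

Answer: 1

Derivation:
Spawn at (row=0, col=0). Try each row:
  row 0: fits
  row 1: fits
  row 2: blocked -> lock at row 1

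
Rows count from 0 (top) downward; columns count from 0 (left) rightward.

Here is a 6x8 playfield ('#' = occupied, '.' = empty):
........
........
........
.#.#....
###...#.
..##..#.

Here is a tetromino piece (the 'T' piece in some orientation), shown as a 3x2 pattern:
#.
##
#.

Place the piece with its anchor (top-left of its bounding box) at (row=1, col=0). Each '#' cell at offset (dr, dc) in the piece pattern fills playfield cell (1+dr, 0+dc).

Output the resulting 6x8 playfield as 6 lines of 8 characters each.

Answer: ........
#.......
##......
##.#....
###...#.
..##..#.

Derivation:
Fill (1+0,0+0) = (1,0)
Fill (1+1,0+0) = (2,0)
Fill (1+1,0+1) = (2,1)
Fill (1+2,0+0) = (3,0)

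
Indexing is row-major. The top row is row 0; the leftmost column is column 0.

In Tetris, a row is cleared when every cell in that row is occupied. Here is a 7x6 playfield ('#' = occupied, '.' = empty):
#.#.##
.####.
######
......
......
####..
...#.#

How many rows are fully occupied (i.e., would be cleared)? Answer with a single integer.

Answer: 1

Derivation:
Check each row:
  row 0: 2 empty cells -> not full
  row 1: 2 empty cells -> not full
  row 2: 0 empty cells -> FULL (clear)
  row 3: 6 empty cells -> not full
  row 4: 6 empty cells -> not full
  row 5: 2 empty cells -> not full
  row 6: 4 empty cells -> not full
Total rows cleared: 1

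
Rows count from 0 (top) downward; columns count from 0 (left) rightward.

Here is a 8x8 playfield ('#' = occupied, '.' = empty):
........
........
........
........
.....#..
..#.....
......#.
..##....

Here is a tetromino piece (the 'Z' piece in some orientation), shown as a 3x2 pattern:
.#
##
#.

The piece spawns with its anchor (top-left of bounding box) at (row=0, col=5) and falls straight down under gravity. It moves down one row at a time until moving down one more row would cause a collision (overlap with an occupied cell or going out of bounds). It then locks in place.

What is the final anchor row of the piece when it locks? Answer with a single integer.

Spawn at (row=0, col=5). Try each row:
  row 0: fits
  row 1: fits
  row 2: blocked -> lock at row 1

Answer: 1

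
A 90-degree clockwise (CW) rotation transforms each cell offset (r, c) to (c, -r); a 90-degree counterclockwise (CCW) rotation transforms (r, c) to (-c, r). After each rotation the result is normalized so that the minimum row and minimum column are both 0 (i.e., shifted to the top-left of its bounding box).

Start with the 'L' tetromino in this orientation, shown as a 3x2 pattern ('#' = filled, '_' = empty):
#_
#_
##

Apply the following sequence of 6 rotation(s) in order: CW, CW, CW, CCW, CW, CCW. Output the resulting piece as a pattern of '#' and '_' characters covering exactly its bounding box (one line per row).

Start:
#_
#_
##
After rotation 1 (CW):
###
#__
After rotation 2 (CW):
##
_#
_#
After rotation 3 (CW):
__#
###
After rotation 4 (CCW):
##
_#
_#
After rotation 5 (CW):
__#
###
After rotation 6 (CCW):
##
_#
_#

Answer: ##
_#
_#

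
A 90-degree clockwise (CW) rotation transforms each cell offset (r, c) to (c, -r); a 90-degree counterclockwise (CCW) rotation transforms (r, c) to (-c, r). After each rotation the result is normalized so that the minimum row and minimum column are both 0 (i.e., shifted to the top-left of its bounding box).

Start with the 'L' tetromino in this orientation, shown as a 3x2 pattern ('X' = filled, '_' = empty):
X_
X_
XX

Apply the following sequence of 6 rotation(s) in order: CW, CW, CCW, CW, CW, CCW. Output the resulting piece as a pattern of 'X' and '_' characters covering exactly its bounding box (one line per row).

Start:
X_
X_
XX
After rotation 1 (CW):
XXX
X__
After rotation 2 (CW):
XX
_X
_X
After rotation 3 (CCW):
XXX
X__
After rotation 4 (CW):
XX
_X
_X
After rotation 5 (CW):
__X
XXX
After rotation 6 (CCW):
XX
_X
_X

Answer: XX
_X
_X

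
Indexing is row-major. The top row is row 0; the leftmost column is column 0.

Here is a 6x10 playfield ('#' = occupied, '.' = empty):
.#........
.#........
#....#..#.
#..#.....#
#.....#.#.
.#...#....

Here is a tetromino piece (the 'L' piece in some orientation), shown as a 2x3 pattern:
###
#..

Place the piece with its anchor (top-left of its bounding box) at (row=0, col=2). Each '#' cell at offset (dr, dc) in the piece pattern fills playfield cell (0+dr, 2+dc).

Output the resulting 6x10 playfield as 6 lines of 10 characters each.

Fill (0+0,2+0) = (0,2)
Fill (0+0,2+1) = (0,3)
Fill (0+0,2+2) = (0,4)
Fill (0+1,2+0) = (1,2)

Answer: .####.....
.##.......
#....#..#.
#..#.....#
#.....#.#.
.#...#....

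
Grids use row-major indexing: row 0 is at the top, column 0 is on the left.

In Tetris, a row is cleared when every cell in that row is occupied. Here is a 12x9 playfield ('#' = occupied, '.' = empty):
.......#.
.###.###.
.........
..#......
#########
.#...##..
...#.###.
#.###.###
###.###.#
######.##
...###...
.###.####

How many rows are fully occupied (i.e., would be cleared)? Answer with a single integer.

Answer: 1

Derivation:
Check each row:
  row 0: 8 empty cells -> not full
  row 1: 3 empty cells -> not full
  row 2: 9 empty cells -> not full
  row 3: 8 empty cells -> not full
  row 4: 0 empty cells -> FULL (clear)
  row 5: 6 empty cells -> not full
  row 6: 5 empty cells -> not full
  row 7: 2 empty cells -> not full
  row 8: 2 empty cells -> not full
  row 9: 1 empty cell -> not full
  row 10: 6 empty cells -> not full
  row 11: 2 empty cells -> not full
Total rows cleared: 1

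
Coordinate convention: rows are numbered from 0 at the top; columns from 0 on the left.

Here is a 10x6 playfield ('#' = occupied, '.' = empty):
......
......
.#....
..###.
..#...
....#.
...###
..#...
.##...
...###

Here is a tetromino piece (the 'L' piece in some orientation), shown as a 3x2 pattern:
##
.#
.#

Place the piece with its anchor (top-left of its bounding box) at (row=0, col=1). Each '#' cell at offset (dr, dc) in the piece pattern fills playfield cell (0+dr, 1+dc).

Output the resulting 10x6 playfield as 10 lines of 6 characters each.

Fill (0+0,1+0) = (0,1)
Fill (0+0,1+1) = (0,2)
Fill (0+1,1+1) = (1,2)
Fill (0+2,1+1) = (2,2)

Answer: .##...
..#...
.##...
..###.
..#...
....#.
...###
..#...
.##...
...###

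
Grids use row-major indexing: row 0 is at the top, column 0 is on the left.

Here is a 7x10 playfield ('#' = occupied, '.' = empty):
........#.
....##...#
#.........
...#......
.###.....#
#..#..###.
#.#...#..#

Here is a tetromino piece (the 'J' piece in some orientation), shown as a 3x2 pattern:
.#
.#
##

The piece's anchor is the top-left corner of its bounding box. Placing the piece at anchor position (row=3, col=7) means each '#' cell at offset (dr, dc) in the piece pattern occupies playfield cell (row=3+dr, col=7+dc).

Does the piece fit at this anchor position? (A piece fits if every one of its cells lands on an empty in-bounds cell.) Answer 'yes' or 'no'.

Answer: no

Derivation:
Check each piece cell at anchor (3, 7):
  offset (0,1) -> (3,8): empty -> OK
  offset (1,1) -> (4,8): empty -> OK
  offset (2,0) -> (5,7): occupied ('#') -> FAIL
  offset (2,1) -> (5,8): occupied ('#') -> FAIL
All cells valid: no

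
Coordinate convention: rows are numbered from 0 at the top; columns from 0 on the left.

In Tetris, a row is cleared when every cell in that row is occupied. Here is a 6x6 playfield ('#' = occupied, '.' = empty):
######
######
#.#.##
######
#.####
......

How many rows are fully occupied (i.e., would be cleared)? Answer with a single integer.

Answer: 3

Derivation:
Check each row:
  row 0: 0 empty cells -> FULL (clear)
  row 1: 0 empty cells -> FULL (clear)
  row 2: 2 empty cells -> not full
  row 3: 0 empty cells -> FULL (clear)
  row 4: 1 empty cell -> not full
  row 5: 6 empty cells -> not full
Total rows cleared: 3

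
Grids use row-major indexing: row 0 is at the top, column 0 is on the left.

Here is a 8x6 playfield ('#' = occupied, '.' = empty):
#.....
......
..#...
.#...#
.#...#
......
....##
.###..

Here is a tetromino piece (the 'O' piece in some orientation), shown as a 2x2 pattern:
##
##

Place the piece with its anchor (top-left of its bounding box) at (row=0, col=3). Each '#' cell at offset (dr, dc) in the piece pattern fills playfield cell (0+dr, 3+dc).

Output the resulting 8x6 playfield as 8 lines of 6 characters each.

Answer: #..##.
...##.
..#...
.#...#
.#...#
......
....##
.###..

Derivation:
Fill (0+0,3+0) = (0,3)
Fill (0+0,3+1) = (0,4)
Fill (0+1,3+0) = (1,3)
Fill (0+1,3+1) = (1,4)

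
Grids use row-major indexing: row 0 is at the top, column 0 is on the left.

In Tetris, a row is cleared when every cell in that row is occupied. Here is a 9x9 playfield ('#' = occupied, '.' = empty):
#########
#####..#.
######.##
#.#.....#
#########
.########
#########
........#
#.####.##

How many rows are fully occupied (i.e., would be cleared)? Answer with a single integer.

Answer: 3

Derivation:
Check each row:
  row 0: 0 empty cells -> FULL (clear)
  row 1: 3 empty cells -> not full
  row 2: 1 empty cell -> not full
  row 3: 6 empty cells -> not full
  row 4: 0 empty cells -> FULL (clear)
  row 5: 1 empty cell -> not full
  row 6: 0 empty cells -> FULL (clear)
  row 7: 8 empty cells -> not full
  row 8: 2 empty cells -> not full
Total rows cleared: 3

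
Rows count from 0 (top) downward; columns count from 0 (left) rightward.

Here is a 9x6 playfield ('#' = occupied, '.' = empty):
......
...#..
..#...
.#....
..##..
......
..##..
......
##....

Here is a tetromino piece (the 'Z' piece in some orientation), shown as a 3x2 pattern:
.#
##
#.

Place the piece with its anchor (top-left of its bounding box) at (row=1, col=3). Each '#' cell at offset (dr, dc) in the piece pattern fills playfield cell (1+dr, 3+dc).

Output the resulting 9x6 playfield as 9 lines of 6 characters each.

Answer: ......
...##.
..###.
.#.#..
..##..
......
..##..
......
##....

Derivation:
Fill (1+0,3+1) = (1,4)
Fill (1+1,3+0) = (2,3)
Fill (1+1,3+1) = (2,4)
Fill (1+2,3+0) = (3,3)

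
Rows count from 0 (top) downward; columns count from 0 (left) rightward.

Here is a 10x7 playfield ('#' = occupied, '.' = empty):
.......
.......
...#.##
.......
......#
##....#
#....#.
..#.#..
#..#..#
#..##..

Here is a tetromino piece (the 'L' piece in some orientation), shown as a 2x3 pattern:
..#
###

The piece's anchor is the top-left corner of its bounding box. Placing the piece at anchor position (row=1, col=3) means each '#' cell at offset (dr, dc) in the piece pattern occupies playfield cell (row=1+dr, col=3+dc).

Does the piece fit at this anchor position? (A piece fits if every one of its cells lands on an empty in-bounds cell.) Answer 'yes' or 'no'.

Answer: no

Derivation:
Check each piece cell at anchor (1, 3):
  offset (0,2) -> (1,5): empty -> OK
  offset (1,0) -> (2,3): occupied ('#') -> FAIL
  offset (1,1) -> (2,4): empty -> OK
  offset (1,2) -> (2,5): occupied ('#') -> FAIL
All cells valid: no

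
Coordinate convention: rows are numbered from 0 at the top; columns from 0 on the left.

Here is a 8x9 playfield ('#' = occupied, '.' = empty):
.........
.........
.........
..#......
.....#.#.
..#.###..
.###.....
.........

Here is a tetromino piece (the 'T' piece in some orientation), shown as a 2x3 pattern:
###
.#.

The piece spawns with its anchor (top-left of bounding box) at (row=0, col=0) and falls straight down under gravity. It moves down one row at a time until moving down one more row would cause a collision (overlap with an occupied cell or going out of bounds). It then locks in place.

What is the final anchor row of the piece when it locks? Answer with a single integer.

Answer: 2

Derivation:
Spawn at (row=0, col=0). Try each row:
  row 0: fits
  row 1: fits
  row 2: fits
  row 3: blocked -> lock at row 2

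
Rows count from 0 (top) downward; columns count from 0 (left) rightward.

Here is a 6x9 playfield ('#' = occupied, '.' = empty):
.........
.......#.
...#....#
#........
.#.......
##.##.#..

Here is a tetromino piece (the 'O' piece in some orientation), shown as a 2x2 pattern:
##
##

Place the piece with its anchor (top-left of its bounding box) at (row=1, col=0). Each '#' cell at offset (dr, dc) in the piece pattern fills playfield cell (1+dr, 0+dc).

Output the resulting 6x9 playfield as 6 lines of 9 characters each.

Answer: .........
##.....#.
##.#....#
#........
.#.......
##.##.#..

Derivation:
Fill (1+0,0+0) = (1,0)
Fill (1+0,0+1) = (1,1)
Fill (1+1,0+0) = (2,0)
Fill (1+1,0+1) = (2,1)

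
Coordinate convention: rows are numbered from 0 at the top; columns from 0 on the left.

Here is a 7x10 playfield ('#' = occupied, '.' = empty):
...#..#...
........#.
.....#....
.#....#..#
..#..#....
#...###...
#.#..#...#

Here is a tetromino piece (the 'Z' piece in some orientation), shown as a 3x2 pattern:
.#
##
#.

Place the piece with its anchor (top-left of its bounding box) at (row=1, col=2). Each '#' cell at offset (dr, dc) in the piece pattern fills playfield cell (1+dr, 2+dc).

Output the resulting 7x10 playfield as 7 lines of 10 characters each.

Fill (1+0,2+1) = (1,3)
Fill (1+1,2+0) = (2,2)
Fill (1+1,2+1) = (2,3)
Fill (1+2,2+0) = (3,2)

Answer: ...#..#...
...#....#.
..##.#....
.##...#..#
..#..#....
#...###...
#.#..#...#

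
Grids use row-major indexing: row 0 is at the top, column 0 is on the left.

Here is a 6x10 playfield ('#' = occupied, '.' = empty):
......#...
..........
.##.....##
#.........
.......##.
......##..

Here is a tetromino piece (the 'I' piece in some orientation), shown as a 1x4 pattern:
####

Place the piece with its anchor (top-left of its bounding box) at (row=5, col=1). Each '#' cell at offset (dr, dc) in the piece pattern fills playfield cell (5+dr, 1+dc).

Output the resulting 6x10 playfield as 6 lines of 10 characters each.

Answer: ......#...
..........
.##.....##
#.........
.......##.
.####.##..

Derivation:
Fill (5+0,1+0) = (5,1)
Fill (5+0,1+1) = (5,2)
Fill (5+0,1+2) = (5,3)
Fill (5+0,1+3) = (5,4)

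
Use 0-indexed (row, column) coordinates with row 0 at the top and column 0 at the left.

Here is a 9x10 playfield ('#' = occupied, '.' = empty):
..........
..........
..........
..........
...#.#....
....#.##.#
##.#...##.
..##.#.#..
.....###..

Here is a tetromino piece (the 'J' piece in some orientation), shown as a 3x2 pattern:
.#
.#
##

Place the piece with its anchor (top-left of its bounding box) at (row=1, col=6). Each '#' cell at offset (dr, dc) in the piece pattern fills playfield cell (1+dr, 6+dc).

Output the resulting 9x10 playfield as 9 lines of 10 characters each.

Answer: ..........
.......#..
.......#..
......##..
...#.#....
....#.##.#
##.#...##.
..##.#.#..
.....###..

Derivation:
Fill (1+0,6+1) = (1,7)
Fill (1+1,6+1) = (2,7)
Fill (1+2,6+0) = (3,6)
Fill (1+2,6+1) = (3,7)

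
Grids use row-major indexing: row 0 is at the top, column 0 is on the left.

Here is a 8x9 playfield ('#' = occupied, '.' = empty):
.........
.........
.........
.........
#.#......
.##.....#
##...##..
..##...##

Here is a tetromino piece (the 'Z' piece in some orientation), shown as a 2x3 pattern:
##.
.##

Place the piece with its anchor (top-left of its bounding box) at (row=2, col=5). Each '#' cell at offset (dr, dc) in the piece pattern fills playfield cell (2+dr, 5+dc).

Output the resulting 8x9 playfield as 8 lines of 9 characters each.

Fill (2+0,5+0) = (2,5)
Fill (2+0,5+1) = (2,6)
Fill (2+1,5+1) = (3,6)
Fill (2+1,5+2) = (3,7)

Answer: .........
.........
.....##..
......##.
#.#......
.##.....#
##...##..
..##...##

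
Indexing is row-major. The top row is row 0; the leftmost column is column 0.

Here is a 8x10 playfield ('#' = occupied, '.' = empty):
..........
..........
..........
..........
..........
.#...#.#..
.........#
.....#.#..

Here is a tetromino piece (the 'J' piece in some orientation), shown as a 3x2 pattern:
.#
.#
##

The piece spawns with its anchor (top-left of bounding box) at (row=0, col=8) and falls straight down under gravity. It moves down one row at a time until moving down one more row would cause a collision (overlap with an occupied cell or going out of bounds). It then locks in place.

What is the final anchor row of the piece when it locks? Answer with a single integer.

Spawn at (row=0, col=8). Try each row:
  row 0: fits
  row 1: fits
  row 2: fits
  row 3: fits
  row 4: blocked -> lock at row 3

Answer: 3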